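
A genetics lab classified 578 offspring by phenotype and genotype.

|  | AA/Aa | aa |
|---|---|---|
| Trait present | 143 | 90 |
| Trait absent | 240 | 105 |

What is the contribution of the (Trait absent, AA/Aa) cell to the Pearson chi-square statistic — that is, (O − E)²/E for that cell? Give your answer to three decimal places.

0.568

Row total (Trait absent) = 345; column total (AA/Aa) = 383; N = 578.
Expected count E = 345 × 383 / 578 = 228.6073.
Contribution = (O − E)²/E = (240 − 228.6073)² / 228.6073 = 0.568.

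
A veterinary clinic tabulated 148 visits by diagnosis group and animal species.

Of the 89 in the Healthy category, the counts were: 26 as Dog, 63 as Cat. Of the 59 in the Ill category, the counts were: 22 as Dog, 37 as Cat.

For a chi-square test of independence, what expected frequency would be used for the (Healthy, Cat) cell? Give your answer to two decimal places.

Row total (Healthy) = 89; column total (Cat) = 100; grand total N = 148.
Expected count = (row total × column total) / N = 89 × 100 / 148 = 60.14.

60.14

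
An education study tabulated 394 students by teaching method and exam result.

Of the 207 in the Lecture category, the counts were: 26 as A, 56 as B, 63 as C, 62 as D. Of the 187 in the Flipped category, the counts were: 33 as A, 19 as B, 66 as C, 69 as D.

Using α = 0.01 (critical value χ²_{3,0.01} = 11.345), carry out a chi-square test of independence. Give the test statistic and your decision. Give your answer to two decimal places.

Row totals: 207, 187. Column totals: 59, 75, 129, 131. Grand total N = 394.
Expected counts (row total × column total / N):
  Lecture, A: 207×59/394 = 30.997
  Lecture, B: 207×75/394 = 39.404
  Lecture, C: 207×129/394 = 67.774
  Lecture, D: 207×131/394 = 68.825
  Flipped, A: 187×59/394 = 28.003
  Flipped, B: 187×75/394 = 35.596
  Flipped, C: 187×129/394 = 61.226
  Flipped, D: 187×131/394 = 62.175
Contributions (O − E)²/E:
  (26 − 30.997)²/30.997 = 0.8056
  (56 − 39.404)²/39.404 = 6.9898
  (63 − 67.774)²/67.774 = 0.3363
  (62 − 68.825)²/68.825 = 0.6768
  (33 − 28.003)²/28.003 = 0.8917
  (19 − 35.596)²/35.596 = 7.7376
  (66 − 61.226)²/61.226 = 0.3722
  (69 − 62.175)²/62.175 = 0.7492
χ² = 0.8056 + 6.9898 + 0.3363 + 0.6768 + 0.8917 + 7.7376 + 0.3722 + 0.7492 = 18.56
df = (2−1)(4−1) = 3. Since 18.56 > 11.345, reject the null hypothesis of independence at α = 0.01.

18.56; reject H₀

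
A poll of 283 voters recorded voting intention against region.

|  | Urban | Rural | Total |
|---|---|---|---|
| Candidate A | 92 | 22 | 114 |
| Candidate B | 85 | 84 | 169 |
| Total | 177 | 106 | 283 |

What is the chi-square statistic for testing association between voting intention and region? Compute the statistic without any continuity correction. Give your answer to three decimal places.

26.867

Grand total N = 283.
Expected counts (row total × column total / N):
  Candidate A, Urban: 114×177/283 = 71.3004
  Candidate A, Rural: 114×106/283 = 42.6996
  Candidate B, Urban: 169×177/283 = 105.6996
  Candidate B, Rural: 169×106/283 = 63.3004
Contributions (O − E)²/E:
  (92 − 71.3004)²/71.3004 = 6.0094
  (22 − 42.6996)²/42.6996 = 10.0346
  (85 − 105.6996)²/105.6996 = 4.0537
  (84 − 63.3004)²/63.3004 = 6.7689
χ² = 6.0094 + 10.0346 + 4.0537 + 6.7689 = 26.867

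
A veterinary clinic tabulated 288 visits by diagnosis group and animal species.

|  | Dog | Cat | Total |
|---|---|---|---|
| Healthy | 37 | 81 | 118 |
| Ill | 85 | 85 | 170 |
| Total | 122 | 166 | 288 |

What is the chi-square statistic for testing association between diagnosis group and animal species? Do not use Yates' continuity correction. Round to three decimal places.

Grand total N = 288.
Expected counts (row total × column total / N):
  Healthy, Dog: 118×122/288 = 49.9861
  Healthy, Cat: 118×166/288 = 68.0139
  Ill, Dog: 170×122/288 = 72.0139
  Ill, Cat: 170×166/288 = 97.9861
Contributions (O − E)²/E:
  (37 − 49.9861)²/49.9861 = 3.3737
  (81 − 68.0139)²/68.0139 = 2.4795
  (85 − 72.0139)²/72.0139 = 2.3418
  (85 − 97.9861)²/97.9861 = 1.7210
χ² = 3.3737 + 2.4795 + 2.3418 + 1.7210 = 9.916

9.916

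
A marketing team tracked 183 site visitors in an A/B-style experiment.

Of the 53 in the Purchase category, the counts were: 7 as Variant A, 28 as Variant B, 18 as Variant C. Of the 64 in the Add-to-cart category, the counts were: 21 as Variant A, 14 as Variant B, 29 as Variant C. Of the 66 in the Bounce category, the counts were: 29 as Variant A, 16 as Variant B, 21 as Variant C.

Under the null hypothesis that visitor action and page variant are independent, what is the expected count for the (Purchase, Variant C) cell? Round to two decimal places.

19.69

Row total (Purchase) = 53; column total (Variant C) = 68; grand total N = 183.
Expected count = (row total × column total) / N = 53 × 68 / 183 = 19.69.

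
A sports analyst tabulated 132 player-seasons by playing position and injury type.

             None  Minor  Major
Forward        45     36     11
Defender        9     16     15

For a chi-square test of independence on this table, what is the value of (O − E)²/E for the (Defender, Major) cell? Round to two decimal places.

6.44

Row total (Defender) = 40; column total (Major) = 26; N = 132.
Expected count E = 40 × 26 / 132 = 7.879.
Contribution = (O − E)²/E = (15 − 7.879)² / 7.879 = 6.44.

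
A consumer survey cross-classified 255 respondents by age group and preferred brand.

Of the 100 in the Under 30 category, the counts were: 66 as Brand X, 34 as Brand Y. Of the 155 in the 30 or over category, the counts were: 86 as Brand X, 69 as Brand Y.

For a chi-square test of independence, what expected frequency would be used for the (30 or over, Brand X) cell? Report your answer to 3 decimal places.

Row total (30 or over) = 155; column total (Brand X) = 152; grand total N = 255.
Expected count = (row total × column total) / N = 155 × 152 / 255 = 92.392.

92.392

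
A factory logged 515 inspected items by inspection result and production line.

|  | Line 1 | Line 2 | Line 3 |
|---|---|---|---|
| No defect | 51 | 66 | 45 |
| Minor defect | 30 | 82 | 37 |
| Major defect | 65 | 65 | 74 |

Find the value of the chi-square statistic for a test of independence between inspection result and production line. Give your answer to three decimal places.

20.410

Row totals: 162, 149, 204. Column totals: 146, 213, 156. Grand total N = 515.
Expected counts (row total × column total / N):
  No defect, Line 1: 162×146/515 = 45.9262
  No defect, Line 2: 162×213/515 = 67.0019
  No defect, Line 3: 162×156/515 = 49.0718
  Minor defect, Line 1: 149×146/515 = 42.2408
  Minor defect, Line 2: 149×213/515 = 61.6252
  Minor defect, Line 3: 149×156/515 = 45.1340
  Major defect, Line 1: 204×146/515 = 57.8330
  Major defect, Line 2: 204×213/515 = 84.3728
  Major defect, Line 3: 204×156/515 = 61.7942
Contributions (O − E)²/E:
  (51 − 45.9262)²/45.9262 = 0.5605
  (66 − 67.0019)²/67.0019 = 0.0150
  (45 − 49.0718)²/49.0718 = 0.3379
  (30 − 42.2408)²/42.2408 = 3.5472
  (82 − 61.6252)²/61.6252 = 6.7364
  (37 − 45.1340)²/45.1340 = 1.4659
  (65 − 57.8330)²/57.8330 = 0.8882
  (65 − 84.3728)²/84.3728 = 4.4482
  (74 − 61.7942)²/61.7942 = 2.4109
χ² = 0.5605 + 0.0150 + 0.3379 + 3.5472 + 6.7364 + 1.4659 + 0.8882 + 4.4482 + 2.4109 = 20.410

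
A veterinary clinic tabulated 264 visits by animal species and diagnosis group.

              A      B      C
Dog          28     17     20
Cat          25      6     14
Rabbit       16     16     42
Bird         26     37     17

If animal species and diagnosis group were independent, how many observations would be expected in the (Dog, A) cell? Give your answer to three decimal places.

Row total (Dog) = 65; column total (A) = 95; grand total N = 264.
Expected count = (row total × column total) / N = 65 × 95 / 264 = 23.390.

23.390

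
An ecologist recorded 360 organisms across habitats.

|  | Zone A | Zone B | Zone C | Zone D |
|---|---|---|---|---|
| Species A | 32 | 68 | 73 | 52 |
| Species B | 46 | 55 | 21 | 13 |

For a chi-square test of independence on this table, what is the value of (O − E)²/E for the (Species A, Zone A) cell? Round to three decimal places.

Row total (Species A) = 225; column total (Zone A) = 78; N = 360.
Expected count E = 225 × 78 / 360 = 48.7500.
Contribution = (O − E)²/E = (32 − 48.7500)² / 48.7500 = 5.755.

5.755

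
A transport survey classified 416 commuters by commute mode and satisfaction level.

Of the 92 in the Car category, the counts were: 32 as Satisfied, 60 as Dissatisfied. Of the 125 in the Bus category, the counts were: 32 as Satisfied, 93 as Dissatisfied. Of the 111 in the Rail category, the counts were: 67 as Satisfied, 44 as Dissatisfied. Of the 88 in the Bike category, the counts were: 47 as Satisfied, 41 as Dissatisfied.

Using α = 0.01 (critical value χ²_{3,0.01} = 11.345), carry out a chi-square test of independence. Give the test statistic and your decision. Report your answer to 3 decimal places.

Row totals: 92, 125, 111, 88. Column totals: 178, 238. Grand total N = 416.
Expected counts (row total × column total / N):
  Car, Satisfied: 92×178/416 = 39.3654
  Car, Dissatisfied: 92×238/416 = 52.6346
  Bus, Satisfied: 125×178/416 = 53.4856
  Bus, Dissatisfied: 125×238/416 = 71.5144
  Rail, Satisfied: 111×178/416 = 47.4952
  Rail, Dissatisfied: 111×238/416 = 63.5048
  Bike, Satisfied: 88×178/416 = 37.6538
  Bike, Dissatisfied: 88×238/416 = 50.3462
Contributions (O − E)²/E:
  (32 − 39.3654)²/39.3654 = 1.3781
  (60 − 52.6346)²/52.6346 = 1.0307
  (32 − 53.4856)²/53.4856 = 8.6309
  (93 − 71.5144)²/71.5144 = 6.4551
  (67 − 47.4952)²/47.4952 = 8.0100
  (44 − 63.5048)²/63.5048 = 5.9907
  (47 − 37.6538)²/37.6538 = 2.3199
  (41 − 50.3462)²/50.3462 = 1.7350
χ² = 1.3781 + 1.0307 + 8.6309 + 6.4551 + 8.0100 + 5.9907 + 2.3199 + 1.7350 = 35.550
df = (4−1)(2−1) = 3. Since 35.550 > 11.345, reject the null hypothesis of independence at α = 0.01.

35.550; reject H₀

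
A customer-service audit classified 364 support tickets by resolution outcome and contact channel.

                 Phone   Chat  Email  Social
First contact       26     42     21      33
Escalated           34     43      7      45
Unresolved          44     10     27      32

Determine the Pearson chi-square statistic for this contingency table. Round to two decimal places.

41.04

Row totals: 122, 129, 113. Column totals: 104, 95, 55, 110. Grand total N = 364.
Expected counts (row total × column total / N):
  First contact, Phone: 122×104/364 = 34.857
  First contact, Chat: 122×95/364 = 31.841
  First contact, Email: 122×55/364 = 18.434
  First contact, Social: 122×110/364 = 36.868
  Escalated, Phone: 129×104/364 = 36.857
  Escalated, Chat: 129×95/364 = 33.668
  Escalated, Email: 129×55/364 = 19.492
  Escalated, Social: 129×110/364 = 38.984
  Unresolved, Phone: 113×104/364 = 32.286
  Unresolved, Chat: 113×95/364 = 29.492
  Unresolved, Email: 113×55/364 = 17.074
  Unresolved, Social: 113×110/364 = 34.148
Contributions (O − E)²/E:
  (26 − 34.857)²/34.857 = 2.2505
  (42 − 31.841)²/31.841 = 3.2413
  (21 − 18.434)²/18.434 = 0.3572
  (33 − 36.868)²/36.868 = 0.4058
  (34 − 36.857)²/36.857 = 0.2215
  (43 − 33.668)²/33.668 = 2.5866
  (7 − 19.492)²/19.492 = 8.0059
  (45 − 38.984)²/38.984 = 0.9284
  (44 − 32.286)²/32.286 = 4.2501
  (10 − 29.492)²/29.492 = 12.8828
  (27 − 17.074)²/17.074 = 5.7705
  (32 − 34.148)²/34.148 = 0.1351
χ² = 2.2505 + 3.2413 + 0.3572 + 0.4058 + 0.2215 + 2.5866 + 8.0059 + 0.9284 + 4.2501 + 12.8828 + 5.7705 + 0.1351 = 41.04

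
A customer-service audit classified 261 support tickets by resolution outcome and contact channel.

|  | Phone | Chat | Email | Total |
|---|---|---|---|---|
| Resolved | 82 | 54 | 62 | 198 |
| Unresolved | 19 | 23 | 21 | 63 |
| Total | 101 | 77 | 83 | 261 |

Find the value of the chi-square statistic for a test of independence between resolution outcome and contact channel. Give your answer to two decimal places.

Grand total N = 261.
Expected counts (row total × column total / N):
  Resolved, Phone: 198×101/261 = 76.621
  Resolved, Chat: 198×77/261 = 58.414
  Resolved, Email: 198×83/261 = 62.966
  Unresolved, Phone: 63×101/261 = 24.379
  Unresolved, Chat: 63×77/261 = 18.586
  Unresolved, Email: 63×83/261 = 20.034
Contributions (O − E)²/E:
  (82 − 76.621)²/76.621 = 0.3776
  (54 − 58.414)²/58.414 = 0.3335
  (62 − 62.966)²/62.966 = 0.0148
  (19 − 24.379)²/24.379 = 1.1868
  (23 − 18.586)²/18.586 = 1.0483
  (21 − 20.034)²/20.034 = 0.0466
χ² = 0.3776 + 0.3335 + 0.0148 + 1.1868 + 1.0483 + 0.0466 = 3.01

3.01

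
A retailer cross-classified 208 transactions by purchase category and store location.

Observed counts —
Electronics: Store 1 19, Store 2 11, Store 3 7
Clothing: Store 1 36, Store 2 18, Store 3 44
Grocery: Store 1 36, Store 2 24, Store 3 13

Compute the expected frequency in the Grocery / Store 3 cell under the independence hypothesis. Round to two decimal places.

Row total (Grocery) = 73; column total (Store 3) = 64; grand total N = 208.
Expected count = (row total × column total) / N = 73 × 64 / 208 = 22.46.

22.46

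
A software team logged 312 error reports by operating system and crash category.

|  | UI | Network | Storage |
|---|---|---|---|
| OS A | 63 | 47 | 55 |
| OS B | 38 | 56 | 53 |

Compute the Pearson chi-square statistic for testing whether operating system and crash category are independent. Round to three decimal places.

5.993

Row totals: 165, 147. Column totals: 101, 103, 108. Grand total N = 312.
Expected counts (row total × column total / N):
  OS A, UI: 165×101/312 = 53.4135
  OS A, Network: 165×103/312 = 54.4712
  OS A, Storage: 165×108/312 = 57.1154
  OS B, UI: 147×101/312 = 47.5865
  OS B, Network: 147×103/312 = 48.5288
  OS B, Storage: 147×108/312 = 50.8846
Contributions (O − E)²/E:
  (63 − 53.4135)²/53.4135 = 1.7206
  (47 − 54.4712)²/54.4712 = 1.0247
  (55 − 57.1154)²/57.1154 = 0.0783
  (38 − 47.5865)²/47.5865 = 1.9312
  (56 − 48.5288)²/48.5288 = 1.1502
  (53 − 50.8846)²/50.8846 = 0.0879
χ² = 1.7206 + 1.0247 + 0.0783 + 1.9312 + 1.1502 + 0.0879 = 5.993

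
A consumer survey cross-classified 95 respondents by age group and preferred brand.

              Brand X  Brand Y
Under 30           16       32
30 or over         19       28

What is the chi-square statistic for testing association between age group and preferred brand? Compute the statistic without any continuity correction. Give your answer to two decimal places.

0.51

Row totals: 48, 47. Column totals: 35, 60. Grand total N = 95.
Expected counts (row total × column total / N):
  Under 30, Brand X: 48×35/95 = 17.684
  Under 30, Brand Y: 48×60/95 = 30.316
  30 or over, Brand X: 47×35/95 = 17.316
  30 or over, Brand Y: 47×60/95 = 29.684
Contributions (O − E)²/E:
  (16 − 17.684)²/17.684 = 0.1604
  (32 − 30.316)²/30.316 = 0.0935
  (19 − 17.316)²/17.316 = 0.1638
  (28 − 29.684)²/29.684 = 0.0955
χ² = 0.1604 + 0.0935 + 0.1638 + 0.0955 = 0.51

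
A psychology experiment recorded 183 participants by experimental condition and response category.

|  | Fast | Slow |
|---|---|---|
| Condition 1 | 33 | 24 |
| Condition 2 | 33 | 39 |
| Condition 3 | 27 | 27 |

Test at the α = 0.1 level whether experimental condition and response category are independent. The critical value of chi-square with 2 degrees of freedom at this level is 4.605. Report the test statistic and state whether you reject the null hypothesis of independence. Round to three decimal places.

1.872; fail to reject H₀

Row totals: 57, 72, 54. Column totals: 93, 90. Grand total N = 183.
Expected counts (row total × column total / N):
  Condition 1, Fast: 57×93/183 = 28.9672
  Condition 1, Slow: 57×90/183 = 28.0328
  Condition 2, Fast: 72×93/183 = 36.5902
  Condition 2, Slow: 72×90/183 = 35.4098
  Condition 3, Fast: 54×93/183 = 27.4426
  Condition 3, Slow: 54×90/183 = 26.5574
Contributions (O − E)²/E:
  (33 − 28.9672)²/28.9672 = 0.5614
  (24 − 28.0328)²/28.0328 = 0.5802
  (33 − 36.5902)²/36.5902 = 0.3523
  (39 − 35.4098)²/35.4098 = 0.3640
  (27 − 27.4426)²/27.4426 = 0.0071
  (27 − 26.5574)²/26.5574 = 0.0074
χ² = 0.5614 + 0.5802 + 0.3523 + 0.3640 + 0.0071 + 0.0074 = 1.872
df = (3−1)(2−1) = 2. Since 1.872 < 4.605, fail to reject the null hypothesis of independence at α = 0.1.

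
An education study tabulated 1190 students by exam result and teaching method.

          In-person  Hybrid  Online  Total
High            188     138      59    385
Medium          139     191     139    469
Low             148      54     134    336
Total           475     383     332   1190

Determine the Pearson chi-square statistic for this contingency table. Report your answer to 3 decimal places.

100.469

Grand total N = 1190.
Expected counts (row total × column total / N):
  High, In-person: 385×475/1190 = 153.6765
  High, Hybrid: 385×383/1190 = 123.9118
  High, Online: 385×332/1190 = 107.4118
  Medium, In-person: 469×475/1190 = 187.2059
  Medium, Hybrid: 469×383/1190 = 150.9471
  Medium, Online: 469×332/1190 = 130.8471
  Low, In-person: 336×475/1190 = 134.1176
  Low, Hybrid: 336×383/1190 = 108.1412
  Low, Online: 336×332/1190 = 93.7412
Contributions (O − E)²/E:
  (188 − 153.6765)²/153.6765 = 7.6661
  (138 − 123.9118)²/123.9118 = 1.6018
  (59 − 107.4118)²/107.4118 = 21.8198
  (139 − 187.2059)²/187.2059 = 12.4131
  (191 − 150.9471)²/150.9471 = 10.6278
  (139 − 130.8471)²/130.8471 = 0.5080
  (148 − 134.1176)²/134.1176 = 1.4370
  (54 − 108.1412)²/108.1412 = 27.1059
  (134 − 93.7412)²/93.7412 = 17.2898
χ² = 7.6661 + 1.6018 + 21.8198 + 12.4131 + 10.6278 + 0.5080 + 1.4370 + 27.1059 + 17.2898 = 100.469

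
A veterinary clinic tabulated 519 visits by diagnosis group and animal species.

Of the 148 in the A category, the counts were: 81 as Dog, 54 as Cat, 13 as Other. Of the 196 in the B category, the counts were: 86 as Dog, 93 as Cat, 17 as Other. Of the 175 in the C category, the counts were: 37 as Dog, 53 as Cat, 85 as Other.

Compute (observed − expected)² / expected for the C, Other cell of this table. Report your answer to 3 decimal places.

55.101

Row total (C) = 175; column total (Other) = 115; N = 519.
Expected count E = 175 × 115 / 519 = 38.7765.
Contribution = (O − E)²/E = (85 − 38.7765)² / 38.7765 = 55.101.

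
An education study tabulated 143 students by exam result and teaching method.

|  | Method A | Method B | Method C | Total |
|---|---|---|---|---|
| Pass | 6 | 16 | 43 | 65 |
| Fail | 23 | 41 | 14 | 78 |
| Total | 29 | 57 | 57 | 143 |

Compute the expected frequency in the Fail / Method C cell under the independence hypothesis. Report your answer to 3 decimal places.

Row total (Fail) = 78; column total (Method C) = 57; grand total N = 143.
Expected count = (row total × column total) / N = 78 × 57 / 143 = 31.091.

31.091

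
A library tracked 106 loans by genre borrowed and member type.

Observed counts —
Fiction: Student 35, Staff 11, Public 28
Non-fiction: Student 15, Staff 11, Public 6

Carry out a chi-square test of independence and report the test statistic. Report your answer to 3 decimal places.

Row totals: 74, 32. Column totals: 50, 22, 34. Grand total N = 106.
Expected counts (row total × column total / N):
  Fiction, Student: 74×50/106 = 34.9057
  Fiction, Staff: 74×22/106 = 15.3585
  Fiction, Public: 74×34/106 = 23.7358
  Non-fiction, Student: 32×50/106 = 15.0943
  Non-fiction, Staff: 32×22/106 = 6.6415
  Non-fiction, Public: 32×34/106 = 10.2642
Contributions (O − E)²/E:
  (35 − 34.9057)²/34.9057 = 0.0003
  (11 − 15.3585)²/15.3585 = 1.2369
  (28 − 23.7358)²/23.7358 = 0.7661
  (15 − 15.0943)²/15.0943 = 0.0006
  (11 − 6.6415)²/6.6415 = 2.8603
  (6 − 10.2642)²/10.2642 = 1.7715
χ² = 0.0003 + 1.2369 + 0.7661 + 0.0006 + 2.8603 + 1.7715 = 6.636

6.636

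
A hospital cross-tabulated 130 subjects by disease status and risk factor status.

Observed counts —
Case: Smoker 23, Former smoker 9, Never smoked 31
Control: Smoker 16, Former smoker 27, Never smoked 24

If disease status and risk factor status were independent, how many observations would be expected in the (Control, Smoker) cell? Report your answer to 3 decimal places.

20.100

Row total (Control) = 67; column total (Smoker) = 39; grand total N = 130.
Expected count = (row total × column total) / N = 67 × 39 / 130 = 20.100.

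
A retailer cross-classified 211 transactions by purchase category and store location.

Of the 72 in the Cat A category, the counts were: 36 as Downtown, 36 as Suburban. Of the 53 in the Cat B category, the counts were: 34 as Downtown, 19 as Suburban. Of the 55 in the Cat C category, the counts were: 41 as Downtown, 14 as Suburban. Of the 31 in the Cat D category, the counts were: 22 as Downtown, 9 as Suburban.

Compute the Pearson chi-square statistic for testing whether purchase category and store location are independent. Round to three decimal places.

Row totals: 72, 53, 55, 31. Column totals: 133, 78. Grand total N = 211.
Expected counts (row total × column total / N):
  Cat A, Downtown: 72×133/211 = 45.3839
  Cat A, Suburban: 72×78/211 = 26.6161
  Cat B, Downtown: 53×133/211 = 33.4076
  Cat B, Suburban: 53×78/211 = 19.5924
  Cat C, Downtown: 55×133/211 = 34.6682
  Cat C, Suburban: 55×78/211 = 20.3318
  Cat D, Downtown: 31×133/211 = 19.5403
  Cat D, Suburban: 31×78/211 = 11.4597
Contributions (O − E)²/E:
  (36 − 45.3839)²/45.3839 = 1.9403
  (36 − 26.6161)²/26.6161 = 3.3084
  (34 − 33.4076)²/33.4076 = 0.0105
  (19 − 19.5924)²/19.5924 = 0.0179
  (41 − 34.6682)²/34.6682 = 1.1564
  (14 − 20.3318)²/20.3318 = 1.9719
  (22 − 19.5403)²/19.5403 = 0.3096
  (9 − 11.4597)²/11.4597 = 0.5279
χ² = 1.9403 + 3.3084 + 0.0105 + 0.0179 + 1.1564 + 1.9719 + 0.3096 + 0.5279 = 9.243

9.243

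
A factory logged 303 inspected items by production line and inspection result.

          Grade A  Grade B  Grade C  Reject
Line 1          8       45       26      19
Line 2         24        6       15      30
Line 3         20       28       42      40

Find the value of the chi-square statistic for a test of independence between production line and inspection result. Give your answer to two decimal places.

Row totals: 98, 75, 130. Column totals: 52, 79, 83, 89. Grand total N = 303.
Expected counts (row total × column total / N):
  Line 1, Grade A: 98×52/303 = 16.8185
  Line 1, Grade B: 98×79/303 = 25.5512
  Line 1, Grade C: 98×83/303 = 26.8449
  Line 1, Reject: 98×89/303 = 28.7855
  Line 2, Grade A: 75×52/303 = 12.8713
  Line 2, Grade B: 75×79/303 = 19.5545
  Line 2, Grade C: 75×83/303 = 20.5446
  Line 2, Reject: 75×89/303 = 22.0297
  Line 3, Grade A: 130×52/303 = 22.3102
  Line 3, Grade B: 130×79/303 = 33.8944
  Line 3, Grade C: 130×83/303 = 35.6106
  Line 3, Reject: 130×89/303 = 38.1848
Contributions (O − E)²/E:
  (8 − 16.8185)²/16.8185 = 4.6238
  (45 − 25.5512)²/25.5512 = 14.8038
  (26 − 26.8449)²/26.8449 = 0.0266
  (19 − 28.7855)²/28.7855 = 3.3265
  (24 − 12.8713)²/12.8713 = 9.6220
  (6 − 19.5545)²/19.5545 = 9.3955
  (15 − 20.5446)²/20.5446 = 1.4964
  (30 − 22.0297)²/22.0297 = 2.8836
  (20 − 22.3102)²/22.3102 = 0.2392
  (28 − 33.8944)²/33.8944 = 1.0251
  (42 − 35.6106)²/35.6106 = 1.1464
  (40 − 38.1848)²/38.1848 = 0.0863
χ² = 4.6238 + 14.8038 + 0.0266 + 3.3265 + 9.6220 + 9.3955 + 1.4964 + 2.8836 + 0.2392 + 1.0251 + 1.1464 + 0.0863 = 48.68

48.68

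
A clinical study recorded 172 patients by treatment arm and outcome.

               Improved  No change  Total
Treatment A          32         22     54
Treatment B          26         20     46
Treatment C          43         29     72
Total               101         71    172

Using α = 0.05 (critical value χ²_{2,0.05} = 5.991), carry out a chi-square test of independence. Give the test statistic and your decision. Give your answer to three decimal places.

0.128; fail to reject H₀

Grand total N = 172.
Expected counts (row total × column total / N):
  Treatment A, Improved: 54×101/172 = 31.7093
  Treatment A, No change: 54×71/172 = 22.2907
  Treatment B, Improved: 46×101/172 = 27.0116
  Treatment B, No change: 46×71/172 = 18.9884
  Treatment C, Improved: 72×101/172 = 42.2791
  Treatment C, No change: 72×71/172 = 29.7209
Contributions (O − E)²/E:
  (32 − 31.7093)²/31.7093 = 0.0027
  (22 − 22.2907)²/22.2907 = 0.0038
  (26 − 27.0116)²/27.0116 = 0.0379
  (20 − 18.9884)²/18.9884 = 0.0539
  (43 − 42.2791)²/42.2791 = 0.0123
  (29 − 29.7209)²/29.7209 = 0.0175
χ² = 0.0027 + 0.0038 + 0.0379 + 0.0539 + 0.0123 + 0.0175 = 0.128
df = (3−1)(2−1) = 2. Since 0.128 < 5.991, fail to reject the null hypothesis of independence at α = 0.05.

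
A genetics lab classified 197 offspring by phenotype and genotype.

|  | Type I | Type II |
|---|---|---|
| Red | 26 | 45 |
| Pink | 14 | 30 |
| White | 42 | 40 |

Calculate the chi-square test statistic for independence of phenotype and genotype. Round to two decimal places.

Row totals: 71, 44, 82. Column totals: 82, 115. Grand total N = 197.
Expected counts (row total × column total / N):
  Red, Type I: 71×82/197 = 29.553
  Red, Type II: 71×115/197 = 41.447
  Pink, Type I: 44×82/197 = 18.315
  Pink, Type II: 44×115/197 = 25.685
  White, Type I: 82×82/197 = 34.132
  White, Type II: 82×115/197 = 47.868
Contributions (O − E)²/E:
  (26 − 29.553)²/29.553 = 0.4272
  (45 − 41.447)²/41.447 = 0.3046
  (14 − 18.315)²/18.315 = 1.0166
  (30 − 25.685)²/25.685 = 0.7249
  (42 − 34.132)²/34.132 = 1.8137
  (40 − 47.868)²/47.868 = 1.2933
χ² = 0.4272 + 0.3046 + 1.0166 + 0.7249 + 1.8137 + 1.2933 = 5.58

5.58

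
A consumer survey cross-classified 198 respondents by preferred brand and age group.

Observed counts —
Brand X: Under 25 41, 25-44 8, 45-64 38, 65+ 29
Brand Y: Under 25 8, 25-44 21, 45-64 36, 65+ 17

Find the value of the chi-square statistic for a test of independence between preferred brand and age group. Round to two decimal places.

Row totals: 116, 82. Column totals: 49, 29, 74, 46. Grand total N = 198.
Expected counts (row total × column total / N):
  Brand X, Under 25: 116×49/198 = 28.707
  Brand X, 25-44: 116×29/198 = 16.990
  Brand X, 45-64: 116×74/198 = 43.354
  Brand X, 65+: 116×46/198 = 26.949
  Brand Y, Under 25: 82×49/198 = 20.293
  Brand Y, 25-44: 82×29/198 = 12.010
  Brand Y, 45-64: 82×74/198 = 30.646
  Brand Y, 65+: 82×46/198 = 19.051
Contributions (O − E)²/E:
  (41 − 28.707)²/28.707 = 5.2641
  (8 − 16.990)²/16.990 = 4.7569
  (38 − 43.354)²/43.354 = 0.6612
  (29 − 26.949)²/26.949 = 0.1561
  (8 − 20.293)²/20.293 = 7.4468
  (21 − 12.010)²/12.010 = 6.7294
  (36 − 30.646)²/30.646 = 0.9354
  (17 − 19.051)²/19.051 = 0.2208
χ² = 5.2641 + 4.7569 + 0.6612 + 0.1561 + 7.4468 + 6.7294 + 0.9354 + 0.2208 = 26.17

26.17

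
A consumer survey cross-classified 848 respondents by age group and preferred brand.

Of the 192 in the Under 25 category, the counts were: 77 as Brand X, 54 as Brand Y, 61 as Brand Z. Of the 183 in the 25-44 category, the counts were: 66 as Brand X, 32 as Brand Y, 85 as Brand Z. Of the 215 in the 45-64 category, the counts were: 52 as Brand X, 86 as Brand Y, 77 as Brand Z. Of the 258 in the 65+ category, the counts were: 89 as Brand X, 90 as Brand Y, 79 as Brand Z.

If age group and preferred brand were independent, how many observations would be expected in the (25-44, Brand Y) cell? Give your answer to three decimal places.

Row total (25-44) = 183; column total (Brand Y) = 262; grand total N = 848.
Expected count = (row total × column total) / N = 183 × 262 / 848 = 56.540.

56.540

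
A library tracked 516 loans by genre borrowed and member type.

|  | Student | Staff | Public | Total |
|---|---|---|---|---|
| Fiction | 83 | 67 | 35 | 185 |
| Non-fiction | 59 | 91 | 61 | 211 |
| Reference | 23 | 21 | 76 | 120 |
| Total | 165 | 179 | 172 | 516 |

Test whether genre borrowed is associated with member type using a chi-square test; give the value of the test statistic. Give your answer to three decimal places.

76.678

Grand total N = 516.
Expected counts (row total × column total / N):
  Fiction, Student: 185×165/516 = 59.1570
  Fiction, Staff: 185×179/516 = 64.1764
  Fiction, Public: 185×172/516 = 61.6667
  Non-fiction, Student: 211×165/516 = 67.4709
  Non-fiction, Staff: 211×179/516 = 73.1957
  Non-fiction, Public: 211×172/516 = 70.3333
  Reference, Student: 120×165/516 = 38.3721
  Reference, Staff: 120×179/516 = 41.6279
  Reference, Public: 120×172/516 = 40.0000
Contributions (O − E)²/E:
  (83 − 59.1570)²/59.1570 = 9.6098
  (67 − 64.1764)²/64.1764 = 0.1242
  (35 − 61.6667)²/61.6667 = 11.5316
  (59 − 67.4709)²/67.4709 = 1.0635
  (91 − 73.1957)²/73.1957 = 4.3308
  (61 − 70.3333)²/70.3333 = 1.2385
  (23 − 38.3721)²/38.3721 = 6.1582
  (21 − 41.6279)²/41.6279 = 10.2218
  (76 − 40.0000)²/40.0000 = 32.4000
χ² = 9.6098 + 0.1242 + 11.5316 + 1.0635 + 4.3308 + 1.2385 + 6.1582 + 10.2218 + 32.4000 = 76.678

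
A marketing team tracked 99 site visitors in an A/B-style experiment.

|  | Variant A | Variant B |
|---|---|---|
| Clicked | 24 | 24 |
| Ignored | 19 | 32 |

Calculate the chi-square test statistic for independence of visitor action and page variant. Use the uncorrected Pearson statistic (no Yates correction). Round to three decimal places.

Row totals: 48, 51. Column totals: 43, 56. Grand total N = 99.
Expected counts (row total × column total / N):
  Clicked, Variant A: 48×43/99 = 20.8485
  Clicked, Variant B: 48×56/99 = 27.1515
  Ignored, Variant A: 51×43/99 = 22.1515
  Ignored, Variant B: 51×56/99 = 28.8485
Contributions (O − E)²/E:
  (24 − 20.8485)²/20.8485 = 0.4764
  (24 − 27.1515)²/27.1515 = 0.3658
  (19 − 22.1515)²/22.1515 = 0.4484
  (32 − 28.8485)²/28.8485 = 0.3443
χ² = 0.4764 + 0.3658 + 0.4484 + 0.3443 = 1.635

1.635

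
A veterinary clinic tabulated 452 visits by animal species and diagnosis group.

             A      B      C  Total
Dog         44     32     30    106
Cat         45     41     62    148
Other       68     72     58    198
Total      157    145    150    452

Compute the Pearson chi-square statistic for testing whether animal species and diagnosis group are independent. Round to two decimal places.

Grand total N = 452.
Expected counts (row total × column total / N):
  Dog, A: 106×157/452 = 36.819
  Dog, B: 106×145/452 = 34.004
  Dog, C: 106×150/452 = 35.177
  Cat, A: 148×157/452 = 51.407
  Cat, B: 148×145/452 = 47.478
  Cat, C: 148×150/452 = 49.115
  Other, A: 198×157/452 = 68.774
  Other, B: 198×145/452 = 63.518
  Other, C: 198×150/452 = 65.708
Contributions (O − E)²/E:
  (44 − 36.819)²/36.819 = 1.4005
  (32 − 34.004)²/34.004 = 0.1181
  (30 − 35.177)²/35.177 = 0.7619
  (45 − 51.407)²/51.407 = 0.7985
  (41 − 47.478)²/47.478 = 0.8839
  (62 − 49.115)²/49.115 = 3.3803
  (68 − 68.774)²/68.774 = 0.0087
  (72 − 63.518)²/63.518 = 1.1327
  (58 − 65.708)²/65.708 = 0.9042
χ² = 1.4005 + 0.1181 + 0.7619 + 0.7985 + 0.8839 + 3.3803 + 0.0087 + 1.1327 + 0.9042 = 9.39

9.39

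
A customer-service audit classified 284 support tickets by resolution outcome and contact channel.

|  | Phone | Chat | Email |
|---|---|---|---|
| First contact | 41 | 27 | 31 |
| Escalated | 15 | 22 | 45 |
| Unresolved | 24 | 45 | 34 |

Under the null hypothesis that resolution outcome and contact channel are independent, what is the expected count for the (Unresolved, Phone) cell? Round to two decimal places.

Row total (Unresolved) = 103; column total (Phone) = 80; grand total N = 284.
Expected count = (row total × column total) / N = 103 × 80 / 284 = 29.01.

29.01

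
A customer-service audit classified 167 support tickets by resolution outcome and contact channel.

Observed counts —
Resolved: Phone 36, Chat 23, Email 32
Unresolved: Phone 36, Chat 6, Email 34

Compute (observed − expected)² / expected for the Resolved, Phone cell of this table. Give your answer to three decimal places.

Row total (Resolved) = 91; column total (Phone) = 72; N = 167.
Expected count E = 91 × 72 / 167 = 39.2335.
Contribution = (O − E)²/E = (36 − 39.2335)² / 39.2335 = 0.266.

0.266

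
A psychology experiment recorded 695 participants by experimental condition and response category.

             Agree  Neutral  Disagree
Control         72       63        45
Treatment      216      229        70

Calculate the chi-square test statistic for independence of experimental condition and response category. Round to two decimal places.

Row totals: 180, 515. Column totals: 288, 292, 115. Grand total N = 695.
Expected counts (row total × column total / N):
  Control, Agree: 180×288/695 = 74.590
  Control, Neutral: 180×292/695 = 75.626
  Control, Disagree: 180×115/695 = 29.784
  Treatment, Agree: 515×288/695 = 213.410
  Treatment, Neutral: 515×292/695 = 216.374
  Treatment, Disagree: 515×115/695 = 85.216
Contributions (O − E)²/E:
  (72 − 74.590)²/74.590 = 0.0899
  (63 − 75.626)²/75.626 = 2.1080
  (45 − 29.784)²/29.784 = 7.7735
  (216 − 213.410)²/213.410 = 0.0314
  (229 − 216.374)²/216.374 = 0.7368
  (70 − 85.216)²/85.216 = 2.7169
χ² = 0.0899 + 2.1080 + 7.7735 + 0.0314 + 0.7368 + 2.7169 = 13.46

13.46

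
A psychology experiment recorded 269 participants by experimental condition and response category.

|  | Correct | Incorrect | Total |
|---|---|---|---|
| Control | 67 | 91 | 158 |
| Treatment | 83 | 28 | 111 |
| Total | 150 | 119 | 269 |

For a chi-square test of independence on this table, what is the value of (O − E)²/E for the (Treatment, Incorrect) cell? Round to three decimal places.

9.070

Row total (Treatment) = 111; column total (Incorrect) = 119; N = 269.
Expected count E = 111 × 119 / 269 = 49.1041.
Contribution = (O − E)²/E = (28 − 49.1041)² / 49.1041 = 9.070.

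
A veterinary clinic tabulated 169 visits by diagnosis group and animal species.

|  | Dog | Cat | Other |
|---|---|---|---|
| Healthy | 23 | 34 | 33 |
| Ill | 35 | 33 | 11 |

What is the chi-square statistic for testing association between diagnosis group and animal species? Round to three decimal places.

12.836

Row totals: 90, 79. Column totals: 58, 67, 44. Grand total N = 169.
Expected counts (row total × column total / N):
  Healthy, Dog: 90×58/169 = 30.8876
  Healthy, Cat: 90×67/169 = 35.6805
  Healthy, Other: 90×44/169 = 23.4320
  Ill, Dog: 79×58/169 = 27.1124
  Ill, Cat: 79×67/169 = 31.3195
  Ill, Other: 79×44/169 = 20.5680
Contributions (O − E)²/E:
  (23 − 30.8876)²/30.8876 = 2.0142
  (34 − 35.6805)²/35.6805 = 0.0791
  (33 − 23.4320)²/23.4320 = 3.9069
  (35 − 27.1124)²/27.1124 = 2.2947
  (33 − 31.3195)²/31.3195 = 0.0902
  (11 − 20.5680)²/20.5680 = 4.4509
χ² = 2.0142 + 0.0791 + 3.9069 + 2.2947 + 0.0902 + 4.4509 = 12.836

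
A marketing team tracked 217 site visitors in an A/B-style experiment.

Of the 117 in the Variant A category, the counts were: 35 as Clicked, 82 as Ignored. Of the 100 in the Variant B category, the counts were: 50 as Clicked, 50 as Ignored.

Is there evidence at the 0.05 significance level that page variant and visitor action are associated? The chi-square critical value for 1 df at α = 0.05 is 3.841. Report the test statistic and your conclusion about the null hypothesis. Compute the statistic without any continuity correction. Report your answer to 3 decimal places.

9.129; reject H₀

Row totals: 117, 100. Column totals: 85, 132. Grand total N = 217.
Expected counts (row total × column total / N):
  Variant A, Clicked: 117×85/217 = 45.8295
  Variant A, Ignored: 117×132/217 = 71.1705
  Variant B, Clicked: 100×85/217 = 39.1705
  Variant B, Ignored: 100×132/217 = 60.8295
Contributions (O − E)²/E:
  (35 − 45.8295)²/45.8295 = 2.5590
  (82 − 71.1705)²/71.1705 = 1.6478
  (50 − 39.1705)²/39.1705 = 2.9940
  (50 − 60.8295)²/60.8295 = 1.9280
χ² = 2.5590 + 1.6478 + 2.9940 + 1.9280 = 9.129
df = (2−1)(2−1) = 1. Since 9.129 > 3.841, reject the null hypothesis of independence at α = 0.05.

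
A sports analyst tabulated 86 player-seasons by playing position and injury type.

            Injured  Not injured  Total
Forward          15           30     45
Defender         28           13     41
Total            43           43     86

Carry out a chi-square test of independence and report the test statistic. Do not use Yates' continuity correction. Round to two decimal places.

10.49

Grand total N = 86.
Expected counts (row total × column total / N):
  Forward, Injured: 45×43/86 = 22.500
  Forward, Not injured: 45×43/86 = 22.500
  Defender, Injured: 41×43/86 = 20.500
  Defender, Not injured: 41×43/86 = 20.500
Contributions (O − E)²/E:
  (15 − 22.500)²/22.500 = 2.5000
  (30 − 22.500)²/22.500 = 2.5000
  (28 − 20.500)²/20.500 = 2.7439
  (13 − 20.500)²/20.500 = 2.7439
χ² = 2.5000 + 2.5000 + 2.7439 + 2.7439 = 10.49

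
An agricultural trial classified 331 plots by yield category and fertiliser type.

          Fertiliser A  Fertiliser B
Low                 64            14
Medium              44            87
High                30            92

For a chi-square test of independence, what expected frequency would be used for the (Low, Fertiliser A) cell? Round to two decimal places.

Row total (Low) = 78; column total (Fertiliser A) = 138; grand total N = 331.
Expected count = (row total × column total) / N = 78 × 138 / 331 = 32.52.

32.52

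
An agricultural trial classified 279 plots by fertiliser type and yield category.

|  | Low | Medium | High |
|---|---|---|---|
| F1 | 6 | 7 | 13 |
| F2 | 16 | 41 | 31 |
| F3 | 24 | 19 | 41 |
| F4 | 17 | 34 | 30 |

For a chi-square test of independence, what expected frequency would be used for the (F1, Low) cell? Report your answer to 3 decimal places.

Row total (F1) = 26; column total (Low) = 63; grand total N = 279.
Expected count = (row total × column total) / N = 26 × 63 / 279 = 5.871.

5.871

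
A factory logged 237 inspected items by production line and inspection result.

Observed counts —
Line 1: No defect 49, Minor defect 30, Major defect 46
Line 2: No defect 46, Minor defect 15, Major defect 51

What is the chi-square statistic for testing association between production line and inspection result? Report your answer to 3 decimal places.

4.653

Row totals: 125, 112. Column totals: 95, 45, 97. Grand total N = 237.
Expected counts (row total × column total / N):
  Line 1, No defect: 125×95/237 = 50.10549
  Line 1, Minor defect: 125×45/237 = 23.73418
  Line 1, Major defect: 125×97/237 = 51.16034
  Line 2, No defect: 112×95/237 = 44.89451
  Line 2, Minor defect: 112×45/237 = 21.26582
  Line 2, Major defect: 112×97/237 = 45.83966
Contributions (O − E)²/E:
  (49 − 50.10549)²/50.10549 = 0.0244
  (30 − 23.73418)²/23.73418 = 1.6542
  (46 − 51.16034)²/51.16034 = 0.5205
  (46 − 44.89451)²/44.89451 = 0.0272
  (15 − 21.26582)²/21.26582 = 1.8462
  (51 − 45.83966)²/45.83966 = 0.5809
χ² = 0.0244 + 1.6542 + 0.5205 + 0.0272 + 1.8462 + 0.5809 = 4.653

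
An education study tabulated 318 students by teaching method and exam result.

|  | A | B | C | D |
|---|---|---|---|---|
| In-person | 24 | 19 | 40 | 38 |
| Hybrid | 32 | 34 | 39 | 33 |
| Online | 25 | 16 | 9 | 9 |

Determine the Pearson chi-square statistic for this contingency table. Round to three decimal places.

Row totals: 121, 138, 59. Column totals: 81, 69, 88, 80. Grand total N = 318.
Expected counts (row total × column total / N):
  In-person, A: 121×81/318 = 30.8208
  In-person, B: 121×69/318 = 26.2547
  In-person, C: 121×88/318 = 33.4843
  In-person, D: 121×80/318 = 30.4403
  Hybrid, A: 138×81/318 = 35.1509
  Hybrid, B: 138×69/318 = 29.9434
  Hybrid, C: 138×88/318 = 38.1887
  Hybrid, D: 138×80/318 = 34.7170
  Online, A: 59×81/318 = 15.0283
  Online, B: 59×69/318 = 12.8019
  Online, C: 59×88/318 = 16.3270
  Online, D: 59×80/318 = 14.8428
Contributions (O − E)²/E:
  (24 − 30.8208)²/30.8208 = 1.5095
  (19 − 26.2547)²/26.2547 = 2.0046
  (40 − 33.4843)²/33.4843 = 1.2679
  (38 − 30.4403)²/30.4403 = 1.8774
  (32 − 35.1509)²/35.1509 = 0.2824
  (34 − 29.9434)²/29.9434 = 0.5496
  (39 − 38.1887)²/38.1887 = 0.0172
  (33 − 34.7170)²/34.7170 = 0.0849
  (25 − 15.0283)²/15.0283 = 6.6165
  (16 − 12.8019)²/12.8019 = 0.7989
  (9 − 16.3270)²/16.3270 = 3.2881
  (9 − 14.8428)²/14.8428 = 2.3000
χ² = 1.5095 + 2.0046 + 1.2679 + 1.8774 + 0.2824 + 0.5496 + 0.0172 + 0.0849 + 6.6165 + 0.7989 + 3.2881 + 2.3000 = 20.597

20.597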